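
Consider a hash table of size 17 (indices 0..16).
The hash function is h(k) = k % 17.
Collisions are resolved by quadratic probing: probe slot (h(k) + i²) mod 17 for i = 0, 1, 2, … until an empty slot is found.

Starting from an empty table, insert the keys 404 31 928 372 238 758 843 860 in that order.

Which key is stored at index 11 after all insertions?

758

404: h=13 → slot 13
31: h=14 → slot 14
928: h=10 → slot 10
372: h=15 → slot 15
238: h=0 → slot 0
758: h=10, probe 10,11 → slot 11
843: h=10, probe 10,11,14,2 → slot 2
860: h=10, probe 10,11,14,2,9 → slot 9
Table: [238, ∅, 843, ∅, ∅, ∅, ∅, ∅, ∅, 860, 928, 758, ∅, 404, 31, 372, ∅]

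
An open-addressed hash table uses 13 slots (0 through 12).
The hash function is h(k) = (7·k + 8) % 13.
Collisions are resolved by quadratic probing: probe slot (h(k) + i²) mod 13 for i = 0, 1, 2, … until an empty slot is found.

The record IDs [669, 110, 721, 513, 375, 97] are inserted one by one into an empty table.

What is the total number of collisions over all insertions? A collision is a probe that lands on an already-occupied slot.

11

Insert 669: h=11, slot 11 empty -> index 11.
Insert 110: h=11, slot 11 occupied -> index 12.
Insert 721: h=11, slots 11,12 occupied -> index 2.
Insert 513: h=11, slots 11,12,2 occupied -> index 7.
Insert 375: h=7, slot 7 occupied -> index 8.
Insert 97: h=11, slots 11,12,2,7 occupied -> index 1.
Table: [_, 97, 721, _, _, _, _, 513, 375, _, _, 669, 110]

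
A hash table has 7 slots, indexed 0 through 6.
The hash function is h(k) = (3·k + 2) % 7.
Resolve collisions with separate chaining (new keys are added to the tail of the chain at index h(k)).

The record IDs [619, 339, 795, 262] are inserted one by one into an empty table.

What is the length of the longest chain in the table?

3

619 -> bucket 4
339 -> bucket 4 (collision)
795 -> bucket 0
262 -> bucket 4 (collision)
Final buckets:
0: 795
1: ∅
2: ∅
3: ∅
4: 619 -> 339 -> 262
5: ∅
6: ∅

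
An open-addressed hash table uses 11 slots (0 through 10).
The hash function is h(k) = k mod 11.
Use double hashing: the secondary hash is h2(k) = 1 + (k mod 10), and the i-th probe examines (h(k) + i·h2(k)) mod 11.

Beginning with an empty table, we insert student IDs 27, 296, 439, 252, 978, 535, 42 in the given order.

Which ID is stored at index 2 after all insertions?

252

27 hashes to 5; slot 5 is free => place at 5.
296 hashes to 10; slot 10 is free => place at 10.
439 hashes to 10, h2=10; 10 taken => place at 9.
252 hashes to 10, h2=3; 10 taken => place at 2.
978 hashes to 10, h2=9; 10 taken => place at 8.
535 hashes to 7; slot 7 is free => place at 7.
42 hashes to 9, h2=3; 9 taken => place at 1.
Table: [., 42, 252, ., ., 27, ., 535, 978, 439, 296]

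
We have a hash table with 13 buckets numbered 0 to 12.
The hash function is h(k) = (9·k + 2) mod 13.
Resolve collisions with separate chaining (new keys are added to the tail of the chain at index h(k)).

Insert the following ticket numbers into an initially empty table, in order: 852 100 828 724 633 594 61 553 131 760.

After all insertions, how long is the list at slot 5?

852 -> bucket 0
100 -> bucket 5
828 -> bucket 5 (collision)
724 -> bucket 5 (collision)
633 -> bucket 5 (collision)
594 -> bucket 5 (collision)
61 -> bucket 5 (collision)
553 -> bucket 0 (collision)
131 -> bucket 11
760 -> bucket 4
Final buckets:
0: 852 -> 553
1: -
2: -
3: -
4: 760
5: 100 -> 828 -> 724 -> 633 -> 594 -> 61
6: -
7: -
8: -
9: -
10: -
11: 131
12: -

6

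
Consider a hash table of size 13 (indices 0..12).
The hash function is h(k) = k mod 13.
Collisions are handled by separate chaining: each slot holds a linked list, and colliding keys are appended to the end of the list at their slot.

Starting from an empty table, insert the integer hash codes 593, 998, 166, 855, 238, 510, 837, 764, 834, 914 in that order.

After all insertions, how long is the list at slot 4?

2

593 → bucket 8
998 → bucket 10
166 → bucket 10 (collision)
855 → bucket 10 (collision)
238 → bucket 4
510 → bucket 3
837 → bucket 5
764 → bucket 10 (collision)
834 → bucket 2
914 → bucket 4 (collision)
Final buckets:
0: ∅
1: ∅
2: 834
3: 510
4: 238 -> 914
5: 837
6: ∅
7: ∅
8: 593
9: ∅
10: 998 -> 166 -> 855 -> 764
11: ∅
12: ∅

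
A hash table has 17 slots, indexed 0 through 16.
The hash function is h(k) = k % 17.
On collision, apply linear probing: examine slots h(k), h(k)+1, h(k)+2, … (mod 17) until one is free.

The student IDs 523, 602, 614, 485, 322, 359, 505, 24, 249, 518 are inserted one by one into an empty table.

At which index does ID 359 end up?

3

523 hashes to 13; slot 13 is free => place at 13.
602 hashes to 7; slot 7 is free => place at 7.
614 hashes to 2; slot 2 is free => place at 2.
485 hashes to 9; slot 9 is free => place at 9.
322 hashes to 16; slot 16 is free => place at 16.
359 hashes to 2; 2 taken => place at 3.
505 hashes to 12; slot 12 is free => place at 12.
24 hashes to 7; 7 taken => place at 8.
249 hashes to 11; slot 11 is free => place at 11.
518 hashes to 8; 8,9 taken => place at 10.
Table: [-, -, 614, 359, -, -, -, 602, 24, 485, 518, 249, 505, 523, -, -, 322]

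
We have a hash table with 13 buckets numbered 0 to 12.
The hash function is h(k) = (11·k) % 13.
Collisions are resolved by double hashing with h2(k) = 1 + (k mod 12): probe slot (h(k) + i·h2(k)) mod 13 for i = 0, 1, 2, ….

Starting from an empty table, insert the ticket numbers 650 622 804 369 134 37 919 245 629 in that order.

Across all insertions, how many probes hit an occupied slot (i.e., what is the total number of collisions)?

7

650: h=0 -> slot 0
622: h=4 -> slot 4
804: h=4, h2=1, probe 4,5 -> slot 5
369: h=3 -> slot 3
134: h=5, h2=3, probe 5,8 -> slot 8
37: h=4, h2=2, probe 4,6 -> slot 6
919: h=8, h2=8, probe 8,3,11 -> slot 11
245: h=4, h2=6, probe 4,10 -> slot 10
629: h=3, h2=6, probe 3,9 -> slot 9
Table: [650, -, -, 369, 622, 804, 37, -, 134, 629, 245, 919, -]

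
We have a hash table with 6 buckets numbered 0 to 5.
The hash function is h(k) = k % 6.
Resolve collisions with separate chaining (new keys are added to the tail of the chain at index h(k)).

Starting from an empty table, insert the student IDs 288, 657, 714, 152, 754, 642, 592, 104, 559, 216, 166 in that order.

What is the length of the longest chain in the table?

4

Insert 288: h=0, bucket 0 empty → new chain.
Insert 657: h=3, bucket 3 empty → new chain.
Insert 714: h=0, bucket 0 nonempty → append to chain.
Insert 152: h=2, bucket 2 empty → new chain.
Insert 754: h=4, bucket 4 empty → new chain.
Insert 642: h=0, bucket 0 nonempty → append to chain.
Insert 592: h=4, bucket 4 nonempty → append to chain.
Insert 104: h=2, bucket 2 nonempty → append to chain.
Insert 559: h=1, bucket 1 empty → new chain.
Insert 216: h=0, bucket 0 nonempty → append to chain.
Insert 166: h=4, bucket 4 nonempty → append to chain.
Final buckets:
0: 288 -> 714 -> 642 -> 216
1: 559
2: 152 -> 104
3: 657
4: 754 -> 592 -> 166
5: -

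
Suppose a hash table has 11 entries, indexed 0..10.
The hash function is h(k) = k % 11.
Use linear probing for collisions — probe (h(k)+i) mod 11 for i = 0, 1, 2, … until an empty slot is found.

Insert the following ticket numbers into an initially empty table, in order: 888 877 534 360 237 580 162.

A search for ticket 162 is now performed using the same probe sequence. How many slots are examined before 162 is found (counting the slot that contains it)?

888 hashes to 8; slot 8 is free -> place at 8.
877 hashes to 8; 8 taken -> place at 9.
534 hashes to 6; slot 6 is free -> place at 6.
360 hashes to 8; 8,9 taken -> place at 10.
237 hashes to 6; 6 taken -> place at 7.
580 hashes to 8; 8,9,10 taken -> place at 0.
162 hashes to 8; 8,9,10,0 taken -> place at 1.
Table: [580, 162, _, _, _, _, 534, 237, 888, 877, 360]
Lookup 162: h=8, probe 8,9,10,0,1 → found at 1.

5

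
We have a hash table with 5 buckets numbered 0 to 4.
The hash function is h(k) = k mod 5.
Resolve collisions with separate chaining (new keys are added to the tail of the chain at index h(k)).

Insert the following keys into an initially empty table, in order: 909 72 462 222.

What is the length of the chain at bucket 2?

3

Insert 909: h=4, bucket 4 empty → new chain.
Insert 72: h=2, bucket 2 empty → new chain.
Insert 462: h=2, bucket 2 nonempty → append to chain.
Insert 222: h=2, bucket 2 nonempty → append to chain.
Final buckets:
0: _
1: _
2: 72 -> 462 -> 222
3: _
4: 909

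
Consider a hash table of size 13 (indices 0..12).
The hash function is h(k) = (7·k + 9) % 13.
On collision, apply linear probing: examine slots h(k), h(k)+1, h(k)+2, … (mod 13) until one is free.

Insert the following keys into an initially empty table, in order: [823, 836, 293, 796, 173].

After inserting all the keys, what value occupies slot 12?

823: h=11 => slot 11
836: h=11, probe 11,12 => slot 12
293: h=6 => slot 6
796: h=4 => slot 4
173: h=11, probe 11,12,0 => slot 0
Table: [173, -, -, -, 796, -, 293, -, -, -, -, 823, 836]

836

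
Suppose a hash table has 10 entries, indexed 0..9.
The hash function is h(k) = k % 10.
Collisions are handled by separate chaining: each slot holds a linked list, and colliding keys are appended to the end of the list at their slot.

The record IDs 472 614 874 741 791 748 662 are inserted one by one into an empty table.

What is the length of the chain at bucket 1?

2

Insert 472: h=2, bucket 2 empty -> new chain.
Insert 614: h=4, bucket 4 empty -> new chain.
Insert 874: h=4, bucket 4 nonempty -> append to chain.
Insert 741: h=1, bucket 1 empty -> new chain.
Insert 791: h=1, bucket 1 nonempty -> append to chain.
Insert 748: h=8, bucket 8 empty -> new chain.
Insert 662: h=2, bucket 2 nonempty -> append to chain.
Final buckets:
0: .
1: 741 -> 791
2: 472 -> 662
3: .
4: 614 -> 874
5: .
6: .
7: .
8: 748
9: .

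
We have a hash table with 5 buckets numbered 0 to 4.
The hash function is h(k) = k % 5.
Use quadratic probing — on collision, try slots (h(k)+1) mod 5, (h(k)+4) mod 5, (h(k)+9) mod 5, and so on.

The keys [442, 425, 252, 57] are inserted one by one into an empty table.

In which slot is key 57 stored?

Insert 442: h=2, slot 2 empty → index 2.
Insert 425: h=0, slot 0 empty → index 0.
Insert 252: h=2, slot 2 occupied → index 3.
Insert 57: h=2, slots 2,3 occupied → index 1.
Table: [425, 57, 442, 252, —]

1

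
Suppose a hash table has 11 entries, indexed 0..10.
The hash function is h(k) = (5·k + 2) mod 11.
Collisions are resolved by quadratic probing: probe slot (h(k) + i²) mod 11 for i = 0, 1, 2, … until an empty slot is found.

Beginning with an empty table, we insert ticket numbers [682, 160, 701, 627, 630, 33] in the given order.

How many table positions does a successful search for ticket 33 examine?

4

Insert 682: h=2, slot 2 empty → index 2.
Insert 160: h=10, slot 10 empty → index 10.
Insert 701: h=9, slot 9 empty → index 9.
Insert 627: h=2, slot 2 occupied → index 3.
Insert 630: h=6, slot 6 empty → index 6.
Insert 33: h=2, slots 2,3,6 occupied → index 0.
Table: [33, ., 682, 627, ., ., 630, ., ., 701, 160]
Lookup 33: h=2, probe 2,3,6,0 → found at 0.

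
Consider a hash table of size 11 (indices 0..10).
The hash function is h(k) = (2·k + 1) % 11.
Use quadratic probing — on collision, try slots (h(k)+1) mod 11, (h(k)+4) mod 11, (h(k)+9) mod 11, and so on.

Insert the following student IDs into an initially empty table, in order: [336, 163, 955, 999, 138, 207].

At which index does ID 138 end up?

Insert 336: h=2, slot 2 empty => index 2.
Insert 163: h=8, slot 8 empty => index 8.
Insert 955: h=8, slot 8 occupied => index 9.
Insert 999: h=8, slots 8,9 occupied => index 1.
Insert 138: h=2, slot 2 occupied => index 3.
Insert 207: h=8, slots 8,9,1 occupied => index 6.
Table: [_, 999, 336, 138, _, _, 207, _, 163, 955, _]

3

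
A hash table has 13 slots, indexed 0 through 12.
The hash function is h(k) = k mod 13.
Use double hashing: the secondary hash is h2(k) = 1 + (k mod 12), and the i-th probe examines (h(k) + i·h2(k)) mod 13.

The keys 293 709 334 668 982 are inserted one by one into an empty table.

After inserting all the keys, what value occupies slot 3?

982

293: h=7 -> slot 7
709: h=7, h2=2, probe 7,9 -> slot 9
334: h=9, h2=11, probe 9,7,5 -> slot 5
668: h=5, h2=9, probe 5,1 -> slot 1
982: h=7, h2=11, probe 7,5,3 -> slot 3
Table: [_, 668, _, 982, _, 334, _, 293, _, 709, _, _, _]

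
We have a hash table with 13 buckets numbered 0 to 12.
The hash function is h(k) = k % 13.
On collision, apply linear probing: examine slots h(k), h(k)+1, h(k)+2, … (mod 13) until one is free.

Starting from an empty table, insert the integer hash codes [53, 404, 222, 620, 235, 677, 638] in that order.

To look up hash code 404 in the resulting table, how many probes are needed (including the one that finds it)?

2

53 hashes to 1; slot 1 is free → place at 1.
404 hashes to 1; 1 taken → place at 2.
222 hashes to 1; 1,2 taken → place at 3.
620 hashes to 9; slot 9 is free → place at 9.
235 hashes to 1; 1,2,3 taken → place at 4.
677 hashes to 1; 1,2,3,4 taken → place at 5.
638 hashes to 1; 1,2,3,4,5 taken → place at 6.
Table: [∅, 53, 404, 222, 235, 677, 638, ∅, ∅, 620, ∅, ∅, ∅]
Lookup 404: h=1, probe 1,2 → found at 2.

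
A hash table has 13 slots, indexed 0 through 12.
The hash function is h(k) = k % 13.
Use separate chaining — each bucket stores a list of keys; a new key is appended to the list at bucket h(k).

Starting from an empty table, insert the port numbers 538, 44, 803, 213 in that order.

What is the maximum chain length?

3

Insert 538: h=5, bucket 5 empty → new chain.
Insert 44: h=5, bucket 5 nonempty → append to chain.
Insert 803: h=10, bucket 10 empty → new chain.
Insert 213: h=5, bucket 5 nonempty → append to chain.
Final buckets:
0: .
1: .
2: .
3: .
4: .
5: 538 -> 44 -> 213
6: .
7: .
8: .
9: .
10: 803
11: .
12: .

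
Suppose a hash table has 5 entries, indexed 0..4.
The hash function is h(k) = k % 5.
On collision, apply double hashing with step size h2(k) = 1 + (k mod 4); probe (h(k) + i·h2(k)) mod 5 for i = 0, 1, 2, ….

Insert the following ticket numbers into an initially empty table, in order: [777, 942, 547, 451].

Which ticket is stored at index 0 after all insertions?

942

777: h=2 -> slot 2
942: h=2, h2=3, probe 2,0 -> slot 0
547: h=2, h2=4, probe 2,1 -> slot 1
451: h=1, h2=4, probe 1,0,4 -> slot 4
Table: [942, 547, 777, ., 451]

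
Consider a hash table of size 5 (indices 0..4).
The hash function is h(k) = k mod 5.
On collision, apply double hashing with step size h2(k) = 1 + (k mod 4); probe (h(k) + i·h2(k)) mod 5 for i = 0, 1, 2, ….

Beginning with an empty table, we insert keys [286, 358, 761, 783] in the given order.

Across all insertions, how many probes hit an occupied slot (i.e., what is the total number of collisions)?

3

286: h=1 => slot 1
358: h=3 => slot 3
761: h=1, h2=2, probe 1,3,0 => slot 0
783: h=3, h2=4, probe 3,2 => slot 2
Table: [761, 286, 783, 358, —]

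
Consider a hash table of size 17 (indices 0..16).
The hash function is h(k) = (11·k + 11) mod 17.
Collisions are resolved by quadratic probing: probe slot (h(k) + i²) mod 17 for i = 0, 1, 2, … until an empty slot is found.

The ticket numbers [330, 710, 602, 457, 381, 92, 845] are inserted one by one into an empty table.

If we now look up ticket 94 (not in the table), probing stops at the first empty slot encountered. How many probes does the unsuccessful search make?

2

330 hashes to 3; slot 3 is free -> place at 3.
710 hashes to 1; slot 1 is free -> place at 1.
602 hashes to 3; 3 taken -> place at 4.
457 hashes to 6; slot 6 is free -> place at 6.
381 hashes to 3; 3,4 taken -> place at 7.
92 hashes to 3; 3,4,7 taken -> place at 12.
845 hashes to 7; 7 taken -> place at 8.
Table: [., 710, ., 330, 602, ., 457, 381, 845, ., ., ., 92, ., ., ., .]
Lookup 94: h=8, probe 8,9 → slot 9 empty, not found.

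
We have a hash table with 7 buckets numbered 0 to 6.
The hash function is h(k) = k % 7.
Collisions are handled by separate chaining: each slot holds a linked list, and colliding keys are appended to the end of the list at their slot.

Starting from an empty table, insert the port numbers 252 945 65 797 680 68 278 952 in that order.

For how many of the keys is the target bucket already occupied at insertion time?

Insert 252: h=0, bucket 0 empty → new chain.
Insert 945: h=0, bucket 0 nonempty → append to chain.
Insert 65: h=2, bucket 2 empty → new chain.
Insert 797: h=6, bucket 6 empty → new chain.
Insert 680: h=1, bucket 1 empty → new chain.
Insert 68: h=5, bucket 5 empty → new chain.
Insert 278: h=5, bucket 5 nonempty → append to chain.
Insert 952: h=0, bucket 0 nonempty → append to chain.
Final buckets:
0: 252 -> 945 -> 952
1: 680
2: 65
3: -
4: -
5: 68 -> 278
6: 797

3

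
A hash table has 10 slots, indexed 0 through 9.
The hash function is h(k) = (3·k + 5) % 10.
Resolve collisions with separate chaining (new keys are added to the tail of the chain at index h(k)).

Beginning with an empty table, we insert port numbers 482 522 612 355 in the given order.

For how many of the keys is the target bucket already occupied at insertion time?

2

482 -> bucket 1
522 -> bucket 1 (collision)
612 -> bucket 1 (collision)
355 -> bucket 0
Final buckets:
0: 355
1: 482 -> 522 -> 612
2: .
3: .
4: .
5: .
6: .
7: .
8: .
9: .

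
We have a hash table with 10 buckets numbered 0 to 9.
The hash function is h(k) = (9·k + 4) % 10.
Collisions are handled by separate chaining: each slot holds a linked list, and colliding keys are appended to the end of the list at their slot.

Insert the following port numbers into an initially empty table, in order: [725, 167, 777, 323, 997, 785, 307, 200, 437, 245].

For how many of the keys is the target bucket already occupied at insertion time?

6

725 -> bucket 9
167 -> bucket 7
777 -> bucket 7 (collision)
323 -> bucket 1
997 -> bucket 7 (collision)
785 -> bucket 9 (collision)
307 -> bucket 7 (collision)
200 -> bucket 4
437 -> bucket 7 (collision)
245 -> bucket 9 (collision)
Final buckets:
0: _
1: 323
2: _
3: _
4: 200
5: _
6: _
7: 167 -> 777 -> 997 -> 307 -> 437
8: _
9: 725 -> 785 -> 245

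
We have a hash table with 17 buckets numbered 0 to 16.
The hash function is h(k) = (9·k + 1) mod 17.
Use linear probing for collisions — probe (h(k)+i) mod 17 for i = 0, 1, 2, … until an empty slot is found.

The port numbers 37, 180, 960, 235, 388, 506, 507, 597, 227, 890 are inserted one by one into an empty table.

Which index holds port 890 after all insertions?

7

37: h=11 → slot 11
180: h=6 → slot 6
960: h=5 → slot 5
235: h=8 → slot 8
388: h=8, probe 8,9 → slot 9
506: h=16 → slot 16
507: h=8, probe 8,9,10 → slot 10
597: h=2 → slot 2
227: h=4 → slot 4
890: h=4, probe 4,5,6,7 → slot 7
Table: [-, -, 597, -, 227, 960, 180, 890, 235, 388, 507, 37, -, -, -, -, 506]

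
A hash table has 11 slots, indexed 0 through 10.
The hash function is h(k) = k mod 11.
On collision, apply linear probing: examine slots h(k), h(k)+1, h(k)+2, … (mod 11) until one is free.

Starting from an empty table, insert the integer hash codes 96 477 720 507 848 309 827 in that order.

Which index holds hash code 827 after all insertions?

6

96 hashes to 8; slot 8 is free => place at 8.
477 hashes to 4; slot 4 is free => place at 4.
720 hashes to 5; slot 5 is free => place at 5.
507 hashes to 1; slot 1 is free => place at 1.
848 hashes to 1; 1 taken => place at 2.
309 hashes to 1; 1,2 taken => place at 3.
827 hashes to 2; 2,3,4,5 taken => place at 6.
Table: [_, 507, 848, 309, 477, 720, 827, _, 96, _, _]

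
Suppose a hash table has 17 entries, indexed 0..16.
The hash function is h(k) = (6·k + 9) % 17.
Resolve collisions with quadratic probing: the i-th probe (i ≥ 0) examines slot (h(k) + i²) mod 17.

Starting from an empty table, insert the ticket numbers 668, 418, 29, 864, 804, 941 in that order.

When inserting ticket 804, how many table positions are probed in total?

2

668 hashes to 5; slot 5 is free => place at 5.
418 hashes to 1; slot 1 is free => place at 1.
29 hashes to 13; slot 13 is free => place at 13.
864 hashes to 8; slot 8 is free => place at 8.
804 hashes to 5; 5 taken => place at 6.
941 hashes to 11; slot 11 is free => place at 11.
Table: [∅, 418, ∅, ∅, ∅, 668, 804, ∅, 864, ∅, ∅, 941, ∅, 29, ∅, ∅, ∅]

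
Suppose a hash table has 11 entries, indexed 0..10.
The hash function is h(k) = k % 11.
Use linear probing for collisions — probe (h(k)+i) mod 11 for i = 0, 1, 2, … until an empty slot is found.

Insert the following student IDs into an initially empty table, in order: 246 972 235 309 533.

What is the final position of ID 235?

246 hashes to 4; slot 4 is free → place at 4.
972 hashes to 4; 4 taken → place at 5.
235 hashes to 4; 4,5 taken → place at 6.
309 hashes to 1; slot 1 is free → place at 1.
533 hashes to 5; 5,6 taken → place at 7.
Table: [_, 309, _, _, 246, 972, 235, 533, _, _, _]

6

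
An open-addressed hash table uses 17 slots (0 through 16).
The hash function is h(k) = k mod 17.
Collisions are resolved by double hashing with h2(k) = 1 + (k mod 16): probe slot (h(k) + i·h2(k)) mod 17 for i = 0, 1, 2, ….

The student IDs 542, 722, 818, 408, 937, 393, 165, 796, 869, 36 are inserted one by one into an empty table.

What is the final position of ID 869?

3

542 hashes to 15; slot 15 is free => place at 15.
722 hashes to 8; slot 8 is free => place at 8.
818 hashes to 2; slot 2 is free => place at 2.
408 hashes to 0; slot 0 is free => place at 0.
937 hashes to 2, h2=10; 2 taken => place at 12.
393 hashes to 2, h2=10; 2,12 taken => place at 5.
165 hashes to 12, h2=6; 12 taken => place at 1.
796 hashes to 14; slot 14 is free => place at 14.
869 hashes to 2, h2=6; 2,8,14 taken => place at 3.
36 hashes to 2, h2=5; 2 taken => place at 7.
Table: [408, 165, 818, 869, ., 393, ., 36, 722, ., ., ., 937, ., 796, 542, .]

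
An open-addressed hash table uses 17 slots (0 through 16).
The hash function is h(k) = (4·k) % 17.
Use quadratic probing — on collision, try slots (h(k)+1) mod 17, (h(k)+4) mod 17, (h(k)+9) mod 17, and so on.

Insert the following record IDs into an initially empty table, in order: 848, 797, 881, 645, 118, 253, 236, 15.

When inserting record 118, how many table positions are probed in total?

2

848: h=9 -> slot 9
797: h=9, probe 9,10 -> slot 10
881: h=5 -> slot 5
645: h=13 -> slot 13
118: h=13, probe 13,14 -> slot 14
253: h=9, probe 9,10,13,1 -> slot 1
236: h=9, probe 9,10,13,1,8 -> slot 8
15: h=9, probe 9,10,13,1,8,0 -> slot 0
Table: [15, 253, —, —, —, 881, —, —, 236, 848, 797, —, —, 645, 118, —, —]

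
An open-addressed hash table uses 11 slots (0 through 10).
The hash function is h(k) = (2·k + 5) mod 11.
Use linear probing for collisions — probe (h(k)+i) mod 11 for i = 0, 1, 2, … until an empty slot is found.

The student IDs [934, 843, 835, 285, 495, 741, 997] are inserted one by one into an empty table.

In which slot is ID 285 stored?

934: h=3 → slot 3
843: h=8 → slot 8
835: h=3, probe 3,4 → slot 4
285: h=3, probe 3,4,5 → slot 5
495: h=5, probe 5,6 → slot 6
741: h=2 → slot 2
997: h=8, probe 8,9 → slot 9
Table: [., ., 741, 934, 835, 285, 495, ., 843, 997, .]

5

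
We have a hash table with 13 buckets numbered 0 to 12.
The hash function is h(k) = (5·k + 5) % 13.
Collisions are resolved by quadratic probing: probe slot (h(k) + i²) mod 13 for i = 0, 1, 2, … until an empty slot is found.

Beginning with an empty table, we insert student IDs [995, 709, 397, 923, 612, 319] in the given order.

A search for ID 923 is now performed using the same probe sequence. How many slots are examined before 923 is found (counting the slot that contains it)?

2

995: h=1 → slot 1
709: h=1, probe 1,2 → slot 2
397: h=1, probe 1,2,5 → slot 5
923: h=5, probe 5,6 → slot 6
612: h=10 → slot 10
319: h=1, probe 1,2,5,10,4 → slot 4
Table: [—, 995, 709, —, 319, 397, 923, —, —, —, 612, —, —]
Lookup 923: h=5, probe 5,6 → found at 6.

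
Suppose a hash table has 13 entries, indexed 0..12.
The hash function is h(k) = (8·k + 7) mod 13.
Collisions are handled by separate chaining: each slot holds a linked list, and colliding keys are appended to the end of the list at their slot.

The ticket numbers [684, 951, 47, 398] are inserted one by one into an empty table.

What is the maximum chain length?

684 → bucket 6
951 → bucket 10
47 → bucket 6 (collision)
398 → bucket 6 (collision)
Final buckets:
0: .
1: .
2: .
3: .
4: .
5: .
6: 684 -> 47 -> 398
7: .
8: .
9: .
10: 951
11: .
12: .

3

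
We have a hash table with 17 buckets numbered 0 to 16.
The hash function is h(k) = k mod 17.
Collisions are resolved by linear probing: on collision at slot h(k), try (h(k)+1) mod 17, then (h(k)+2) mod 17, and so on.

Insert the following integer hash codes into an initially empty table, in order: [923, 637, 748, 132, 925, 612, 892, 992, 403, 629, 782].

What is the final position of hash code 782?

923: h=5 → slot 5
637: h=8 → slot 8
748: h=0 → slot 0
132: h=13 → slot 13
925: h=7 → slot 7
612: h=0, probe 0,1 → slot 1
892: h=8, probe 8,9 → slot 9
992: h=6 → slot 6
403: h=12 → slot 12
629: h=0, probe 0,1,2 → slot 2
782: h=0, probe 0,1,2,3 → slot 3
Table: [748, 612, 629, 782, ∅, 923, 992, 925, 637, 892, ∅, ∅, 403, 132, ∅, ∅, ∅]

3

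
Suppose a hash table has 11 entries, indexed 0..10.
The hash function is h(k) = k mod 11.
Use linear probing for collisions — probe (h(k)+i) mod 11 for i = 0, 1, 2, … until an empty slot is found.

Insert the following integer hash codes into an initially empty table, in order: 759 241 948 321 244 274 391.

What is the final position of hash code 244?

4

Insert 759: h=0, slot 0 empty => index 0.
Insert 241: h=10, slot 10 empty => index 10.
Insert 948: h=2, slot 2 empty => index 2.
Insert 321: h=2, slot 2 occupied => index 3.
Insert 244: h=2, slots 2,3 occupied => index 4.
Insert 274: h=10, slots 10,0 occupied => index 1.
Insert 391: h=6, slot 6 empty => index 6.
Table: [759, 274, 948, 321, 244, _, 391, _, _, _, 241]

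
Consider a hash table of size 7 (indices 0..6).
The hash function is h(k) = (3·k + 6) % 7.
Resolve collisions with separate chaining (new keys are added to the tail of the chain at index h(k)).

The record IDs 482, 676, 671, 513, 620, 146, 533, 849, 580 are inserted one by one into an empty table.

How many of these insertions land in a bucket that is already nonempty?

Insert 482: h=3, bucket 3 empty → new chain.
Insert 676: h=4, bucket 4 empty → new chain.
Insert 671: h=3, bucket 3 nonempty → append to chain.
Insert 513: h=5, bucket 5 empty → new chain.
Insert 620: h=4, bucket 4 nonempty → append to chain.
Insert 146: h=3, bucket 3 nonempty → append to chain.
Insert 533: h=2, bucket 2 empty → new chain.
Insert 849: h=5, bucket 5 nonempty → append to chain.
Insert 580: h=3, bucket 3 nonempty → append to chain.
Final buckets:
0: _
1: _
2: 533
3: 482 -> 671 -> 146 -> 580
4: 676 -> 620
5: 513 -> 849
6: _

5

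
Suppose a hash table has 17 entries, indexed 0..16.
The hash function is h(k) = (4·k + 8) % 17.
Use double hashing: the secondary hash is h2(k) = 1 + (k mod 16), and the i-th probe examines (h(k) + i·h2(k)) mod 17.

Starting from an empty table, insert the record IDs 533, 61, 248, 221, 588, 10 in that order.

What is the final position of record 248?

6

533 hashes to 15; slot 15 is free -> place at 15.
61 hashes to 14; slot 14 is free -> place at 14.
248 hashes to 14, h2=9; 14 taken -> place at 6.
221 hashes to 8; slot 8 is free -> place at 8.
588 hashes to 14, h2=13; 14 taken -> place at 10.
10 hashes to 14, h2=11; 14,8 taken -> place at 2.
Table: [_, _, 10, _, _, _, 248, _, 221, _, 588, _, _, _, 61, 533, _]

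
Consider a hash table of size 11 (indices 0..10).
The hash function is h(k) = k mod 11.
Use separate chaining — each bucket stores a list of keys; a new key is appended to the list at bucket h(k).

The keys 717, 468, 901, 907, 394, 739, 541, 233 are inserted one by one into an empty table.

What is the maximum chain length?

4

717 -> bucket 2
468 -> bucket 6
901 -> bucket 10
907 -> bucket 5
394 -> bucket 9
739 -> bucket 2 (collision)
541 -> bucket 2 (collision)
233 -> bucket 2 (collision)
Final buckets:
0: —
1: —
2: 717 -> 739 -> 541 -> 233
3: —
4: —
5: 907
6: 468
7: —
8: —
9: 394
10: 901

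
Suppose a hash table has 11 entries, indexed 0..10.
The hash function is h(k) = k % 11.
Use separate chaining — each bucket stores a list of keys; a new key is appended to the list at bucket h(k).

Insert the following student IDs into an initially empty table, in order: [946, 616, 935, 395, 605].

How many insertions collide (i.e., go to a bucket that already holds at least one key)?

946 -> bucket 0
616 -> bucket 0 (collision)
935 -> bucket 0 (collision)
395 -> bucket 10
605 -> bucket 0 (collision)
Final buckets:
0: 946 -> 616 -> 935 -> 605
1: _
2: _
3: _
4: _
5: _
6: _
7: _
8: _
9: _
10: 395

3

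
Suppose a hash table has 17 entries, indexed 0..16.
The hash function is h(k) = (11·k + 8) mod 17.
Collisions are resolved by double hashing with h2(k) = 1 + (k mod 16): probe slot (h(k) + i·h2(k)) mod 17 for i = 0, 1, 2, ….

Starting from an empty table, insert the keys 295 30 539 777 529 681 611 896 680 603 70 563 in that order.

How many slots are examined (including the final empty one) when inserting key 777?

295 hashes to 6; slot 6 is free → place at 6.
30 hashes to 15; slot 15 is free → place at 15.
539 hashes to 4; slot 4 is free → place at 4.
777 hashes to 4, h2=10; 4 taken → place at 14.
529 hashes to 13; slot 13 is free → place at 13.
681 hashes to 2; slot 2 is free → place at 2.
611 hashes to 14, h2=4; 14 taken → place at 1.
896 hashes to 4, h2=1; 4 taken → place at 5.
680 hashes to 8; slot 8 is free → place at 8.
603 hashes to 11; slot 11 is free → place at 11.
70 hashes to 13, h2=7; 13 taken → place at 3.
563 hashes to 13, h2=4; 13 taken → place at 0.
Table: [563, 611, 681, 70, 539, 896, 295, —, 680, —, —, 603, —, 529, 777, 30, —]

2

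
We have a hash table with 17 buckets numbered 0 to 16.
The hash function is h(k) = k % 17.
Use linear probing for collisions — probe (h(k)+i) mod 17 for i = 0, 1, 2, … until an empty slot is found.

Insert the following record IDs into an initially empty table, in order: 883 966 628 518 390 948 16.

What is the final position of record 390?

883 hashes to 16; slot 16 is free => place at 16.
966 hashes to 14; slot 14 is free => place at 14.
628 hashes to 16; 16 taken => place at 0.
518 hashes to 8; slot 8 is free => place at 8.
390 hashes to 16; 16,0 taken => place at 1.
948 hashes to 13; slot 13 is free => place at 13.
16 hashes to 16; 16,0,1 taken => place at 2.
Table: [628, 390, 16, —, —, —, —, —, 518, —, —, —, —, 948, 966, —, 883]

1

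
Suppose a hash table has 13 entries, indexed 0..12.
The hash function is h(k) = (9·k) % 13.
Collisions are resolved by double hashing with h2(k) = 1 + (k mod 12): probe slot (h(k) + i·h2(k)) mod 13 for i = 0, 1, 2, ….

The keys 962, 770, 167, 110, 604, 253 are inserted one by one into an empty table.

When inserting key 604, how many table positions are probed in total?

2

962: h=0 => slot 0
770: h=1 => slot 1
167: h=8 => slot 8
110: h=2 => slot 2
604: h=2, h2=5, probe 2,7 => slot 7
253: h=2, h2=2, probe 2,4 => slot 4
Table: [962, 770, 110, -, 253, -, -, 604, 167, -, -, -, -]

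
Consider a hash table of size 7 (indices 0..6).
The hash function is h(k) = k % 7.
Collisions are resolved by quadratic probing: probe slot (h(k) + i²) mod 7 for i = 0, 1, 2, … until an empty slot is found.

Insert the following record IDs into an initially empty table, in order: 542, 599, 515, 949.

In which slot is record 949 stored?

542: h=3 => slot 3
599: h=4 => slot 4
515: h=4, probe 4,5 => slot 5
949: h=4, probe 4,5,1 => slot 1
Table: [-, 949, -, 542, 599, 515, -]

1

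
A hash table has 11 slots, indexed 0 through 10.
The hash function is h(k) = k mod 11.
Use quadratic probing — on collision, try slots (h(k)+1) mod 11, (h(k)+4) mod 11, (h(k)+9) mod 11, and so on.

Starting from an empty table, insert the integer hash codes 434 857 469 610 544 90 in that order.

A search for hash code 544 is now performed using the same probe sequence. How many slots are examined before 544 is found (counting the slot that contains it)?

Insert 434: h=5, slot 5 empty -> index 5.
Insert 857: h=10, slot 10 empty -> index 10.
Insert 469: h=7, slot 7 empty -> index 7.
Insert 610: h=5, slot 5 occupied -> index 6.
Insert 544: h=5, slots 5,6 occupied -> index 9.
Insert 90: h=2, slot 2 empty -> index 2.
Table: [., ., 90, ., ., 434, 610, 469, ., 544, 857]
Lookup 544: h=5, probe 5,6,9 → found at 9.

3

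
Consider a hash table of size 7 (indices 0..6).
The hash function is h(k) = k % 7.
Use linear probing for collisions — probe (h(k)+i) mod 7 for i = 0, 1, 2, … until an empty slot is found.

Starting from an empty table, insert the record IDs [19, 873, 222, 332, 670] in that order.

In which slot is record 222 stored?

0

19: h=5 => slot 5
873: h=5, probe 5,6 => slot 6
222: h=5, probe 5,6,0 => slot 0
332: h=3 => slot 3
670: h=5, probe 5,6,0,1 => slot 1
Table: [222, 670, ∅, 332, ∅, 19, 873]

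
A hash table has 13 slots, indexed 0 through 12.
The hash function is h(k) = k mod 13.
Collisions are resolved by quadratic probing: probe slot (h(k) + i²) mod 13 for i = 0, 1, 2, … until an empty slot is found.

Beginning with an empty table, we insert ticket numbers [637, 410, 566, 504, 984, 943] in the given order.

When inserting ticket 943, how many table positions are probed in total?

Insert 637: h=0, slot 0 empty -> index 0.
Insert 410: h=7, slot 7 empty -> index 7.
Insert 566: h=7, slot 7 occupied -> index 8.
Insert 504: h=10, slot 10 empty -> index 10.
Insert 984: h=9, slot 9 empty -> index 9.
Insert 943: h=7, slots 7,8 occupied -> index 11.
Table: [637, -, -, -, -, -, -, 410, 566, 984, 504, 943, -]

3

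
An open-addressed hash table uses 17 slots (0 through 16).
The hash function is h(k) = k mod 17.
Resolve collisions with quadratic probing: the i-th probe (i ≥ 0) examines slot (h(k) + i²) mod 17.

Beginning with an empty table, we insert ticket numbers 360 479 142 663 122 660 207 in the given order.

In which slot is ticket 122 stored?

360: h=3 -> slot 3
479: h=3, probe 3,4 -> slot 4
142: h=6 -> slot 6
663: h=0 -> slot 0
122: h=3, probe 3,4,7 -> slot 7
660: h=14 -> slot 14
207: h=3, probe 3,4,7,12 -> slot 12
Table: [663, _, _, 360, 479, _, 142, 122, _, _, _, _, 207, _, 660, _, _]

7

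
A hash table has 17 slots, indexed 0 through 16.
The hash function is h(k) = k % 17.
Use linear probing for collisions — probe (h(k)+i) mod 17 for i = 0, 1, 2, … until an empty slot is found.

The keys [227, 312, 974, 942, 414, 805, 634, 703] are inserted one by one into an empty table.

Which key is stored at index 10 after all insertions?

805

227 hashes to 6; slot 6 is free -> place at 6.
312 hashes to 6; 6 taken -> place at 7.
974 hashes to 5; slot 5 is free -> place at 5.
942 hashes to 7; 7 taken -> place at 8.
414 hashes to 6; 6,7,8 taken -> place at 9.
805 hashes to 6; 6,7,8,9 taken -> place at 10.
634 hashes to 5; 5,6,7,8,9,10 taken -> place at 11.
703 hashes to 6; 6,7,8,9,10,11 taken -> place at 12.
Table: [_, _, _, _, _, 974, 227, 312, 942, 414, 805, 634, 703, _, _, _, _]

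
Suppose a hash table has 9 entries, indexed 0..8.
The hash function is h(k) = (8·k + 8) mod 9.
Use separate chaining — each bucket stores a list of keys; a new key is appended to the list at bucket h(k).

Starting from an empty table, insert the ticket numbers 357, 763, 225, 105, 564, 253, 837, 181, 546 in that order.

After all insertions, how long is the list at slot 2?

Insert 357: h=2, bucket 2 empty -> new chain.
Insert 763: h=1, bucket 1 empty -> new chain.
Insert 225: h=8, bucket 8 empty -> new chain.
Insert 105: h=2, bucket 2 nonempty -> append to chain.
Insert 564: h=2, bucket 2 nonempty -> append to chain.
Insert 253: h=7, bucket 7 empty -> new chain.
Insert 837: h=8, bucket 8 nonempty -> append to chain.
Insert 181: h=7, bucket 7 nonempty -> append to chain.
Insert 546: h=2, bucket 2 nonempty -> append to chain.
Final buckets:
0: ∅
1: 763
2: 357 -> 105 -> 564 -> 546
3: ∅
4: ∅
5: ∅
6: ∅
7: 253 -> 181
8: 225 -> 837

4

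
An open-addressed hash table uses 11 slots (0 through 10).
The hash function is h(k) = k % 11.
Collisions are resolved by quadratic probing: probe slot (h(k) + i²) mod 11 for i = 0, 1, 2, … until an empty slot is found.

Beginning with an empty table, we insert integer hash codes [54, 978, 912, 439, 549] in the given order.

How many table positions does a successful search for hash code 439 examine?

Insert 54: h=10, slot 10 empty -> index 10.
Insert 978: h=10, slot 10 occupied -> index 0.
Insert 912: h=10, slots 10,0 occupied -> index 3.
Insert 439: h=10, slots 10,0,3 occupied -> index 8.
Insert 549: h=10, slots 10,0,3,8 occupied -> index 4.
Table: [978, ∅, ∅, 912, 549, ∅, ∅, ∅, 439, ∅, 54]
Lookup 439: h=10, probe 10,0,3,8 → found at 8.

4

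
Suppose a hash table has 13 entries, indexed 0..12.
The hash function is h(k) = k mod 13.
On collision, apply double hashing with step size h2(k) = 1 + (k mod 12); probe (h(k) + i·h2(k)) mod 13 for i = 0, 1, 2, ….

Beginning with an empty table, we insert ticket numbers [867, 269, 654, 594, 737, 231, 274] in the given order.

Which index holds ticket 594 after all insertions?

867 hashes to 9; slot 9 is free → place at 9.
269 hashes to 9, h2=6; 9 taken → place at 2.
654 hashes to 4; slot 4 is free → place at 4.
594 hashes to 9, h2=7; 9 taken → place at 3.
737 hashes to 9, h2=6; 9,2 taken → place at 8.
231 hashes to 10; slot 10 is free → place at 10.
274 hashes to 1; slot 1 is free → place at 1.
Table: [-, 274, 269, 594, 654, -, -, -, 737, 867, 231, -, -]

3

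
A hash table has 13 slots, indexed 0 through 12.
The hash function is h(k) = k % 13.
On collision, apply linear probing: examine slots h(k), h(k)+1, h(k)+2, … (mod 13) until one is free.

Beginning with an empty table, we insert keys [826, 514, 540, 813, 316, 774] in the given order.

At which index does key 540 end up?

826: h=7 -> slot 7
514: h=7, probe 7,8 -> slot 8
540: h=7, probe 7,8,9 -> slot 9
813: h=7, probe 7,8,9,10 -> slot 10
316: h=4 -> slot 4
774: h=7, probe 7,8,9,10,11 -> slot 11
Table: [_, _, _, _, 316, _, _, 826, 514, 540, 813, 774, _]

9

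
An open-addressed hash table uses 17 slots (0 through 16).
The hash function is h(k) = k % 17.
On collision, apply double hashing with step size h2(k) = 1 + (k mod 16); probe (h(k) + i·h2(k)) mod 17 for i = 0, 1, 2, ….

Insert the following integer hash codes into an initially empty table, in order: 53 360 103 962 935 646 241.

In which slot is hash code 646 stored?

7

53: h=2 -> slot 2
360: h=3 -> slot 3
103: h=1 -> slot 1
962: h=10 -> slot 10
935: h=0 -> slot 0
646: h=0, h2=7, probe 0,7 -> slot 7
241: h=3, h2=2, probe 3,5 -> slot 5
Table: [935, 103, 53, 360, ∅, 241, ∅, 646, ∅, ∅, 962, ∅, ∅, ∅, ∅, ∅, ∅]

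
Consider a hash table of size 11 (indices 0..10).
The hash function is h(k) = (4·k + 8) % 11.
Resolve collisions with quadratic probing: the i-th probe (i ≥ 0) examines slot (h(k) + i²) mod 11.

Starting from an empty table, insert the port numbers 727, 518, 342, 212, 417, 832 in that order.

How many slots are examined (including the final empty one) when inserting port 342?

727 hashes to 1; slot 1 is free -> place at 1.
518 hashes to 1; 1 taken -> place at 2.
342 hashes to 1; 1,2 taken -> place at 5.
212 hashes to 9; slot 9 is free -> place at 9.
417 hashes to 4; slot 4 is free -> place at 4.
832 hashes to 3; slot 3 is free -> place at 3.
Table: [—, 727, 518, 832, 417, 342, —, —, —, 212, —]

3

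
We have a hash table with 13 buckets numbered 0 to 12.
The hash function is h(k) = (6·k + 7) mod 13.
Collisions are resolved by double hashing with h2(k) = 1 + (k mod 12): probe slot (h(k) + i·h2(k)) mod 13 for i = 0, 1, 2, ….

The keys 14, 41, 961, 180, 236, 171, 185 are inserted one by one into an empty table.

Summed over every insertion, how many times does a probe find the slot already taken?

14: h=0 → slot 0
41: h=6 → slot 6
961: h=1 → slot 1
180: h=8 → slot 8
236: h=6, h2=9, probe 6,2 → slot 2
171: h=6, h2=4, probe 6,10 → slot 10
185: h=12 → slot 12
Table: [14, 961, 236, ∅, ∅, ∅, 41, ∅, 180, ∅, 171, ∅, 185]

2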